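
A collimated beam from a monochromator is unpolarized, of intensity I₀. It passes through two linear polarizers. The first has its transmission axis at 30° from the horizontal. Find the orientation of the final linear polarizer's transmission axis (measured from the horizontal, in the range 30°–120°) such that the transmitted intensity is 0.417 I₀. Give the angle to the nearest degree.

θ ≈ 54°

Unpolarized light through the first polarizer → I₁ = ½ I₀, now polarized at 30°.
Need I₂/I₀ = 0.417, so cos²(θ − 30°) = 0.417 / 0.5 = 0.834.
θ − 30° = arccos(√0.834) = 24.0°, giving θ ≈ 30 + 24.0 = 54.0°.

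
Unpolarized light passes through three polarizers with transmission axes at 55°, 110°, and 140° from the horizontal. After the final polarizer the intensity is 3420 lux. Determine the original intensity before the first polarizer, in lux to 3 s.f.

Unpolarized light through the first polarizer → I₁ = ½ I₀, now polarized at 55°.
I₂ = I₁ cos²(110° − 55°) = 0.5 I₀ · cos²(55°) = 0.1645 I₀.
I₃ = I₂ cos²(140° − 110°) = 0.1645 I₀ · cos²(30°) = 0.1234 I₀.
So 3420 lux = 0.1234 I₀, giving I₀ = 3420/0.1234 = 2.772e+04 lux.

I₀ ≈ 2.77e4 lux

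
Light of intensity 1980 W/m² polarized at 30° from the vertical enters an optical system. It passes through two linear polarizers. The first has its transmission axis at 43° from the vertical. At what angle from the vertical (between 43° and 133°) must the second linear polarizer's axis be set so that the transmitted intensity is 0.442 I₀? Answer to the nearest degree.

I₁ = I₀ cos²(43° − 30°) = I₀ cos²(13°) = 0.9494 I₀.
Need I₂/I₀ = 0.442, so cos²(θ − 43°) = 0.442 / 0.9494 = 0.4656.
θ − 43° = arccos(√0.4656) = 47.0°, giving θ ≈ 43 + 47.0 = 90.0°.

θ ≈ 90°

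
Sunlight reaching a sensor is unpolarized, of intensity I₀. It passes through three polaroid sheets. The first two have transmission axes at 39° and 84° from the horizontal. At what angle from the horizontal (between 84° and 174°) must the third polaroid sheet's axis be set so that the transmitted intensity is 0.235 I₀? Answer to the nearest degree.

Unpolarized light through the first polarizer → I₁ = ½ I₀, now polarized at 39°.
I₂ = I₁ cos²(84° − 39°) = 0.5 I₀ · cos²(45°) = 0.25 I₀.
Need I₃/I₀ = 0.235, so cos²(θ − 84°) = 0.235 / 0.25 = 0.94.
θ − 84° = arccos(√0.94) = 14.2°, giving θ ≈ 84 + 14.2 = 98.2°.

θ ≈ 98°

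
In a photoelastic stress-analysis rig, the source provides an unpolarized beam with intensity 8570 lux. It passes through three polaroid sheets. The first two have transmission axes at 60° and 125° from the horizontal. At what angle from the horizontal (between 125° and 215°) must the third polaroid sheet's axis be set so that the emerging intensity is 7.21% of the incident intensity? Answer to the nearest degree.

θ ≈ 151°

Unpolarized light through the first polarizer → I₁ = ½ I₀, now polarized at 60°.
I₂ = I₁ cos²(125° − 60°) = 0.5 I₀ · cos²(65°) = 0.0893 I₀.
Need I₃/I₀ = 0.0721, so cos²(θ − 125°) = 0.0721 / 0.0893 = 0.8074.
θ − 125° = arccos(√0.8074) = 26.0°, giving θ ≈ 125 + 26.0 = 151.0°.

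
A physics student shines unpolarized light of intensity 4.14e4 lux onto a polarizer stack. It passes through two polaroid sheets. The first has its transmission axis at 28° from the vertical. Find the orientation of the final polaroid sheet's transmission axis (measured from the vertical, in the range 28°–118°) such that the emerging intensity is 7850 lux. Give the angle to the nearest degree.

Unpolarized light through the first polarizer → I₁ = ½ I₀, now polarized at 28°.
Target fraction: 7850 / 4.14e4 lux = 0.1896 of I₀.
Need I₂/I₀ = 0.1896, so cos²(θ − 28°) = 0.1896 / 0.5 = 0.3792.
θ − 28° = arccos(√0.3792) = 52.0°, giving θ ≈ 28 + 52.0 = 80.0°.

θ ≈ 80°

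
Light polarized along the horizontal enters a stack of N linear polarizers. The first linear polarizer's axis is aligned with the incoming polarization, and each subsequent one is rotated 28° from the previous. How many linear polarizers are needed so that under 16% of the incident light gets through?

N = 9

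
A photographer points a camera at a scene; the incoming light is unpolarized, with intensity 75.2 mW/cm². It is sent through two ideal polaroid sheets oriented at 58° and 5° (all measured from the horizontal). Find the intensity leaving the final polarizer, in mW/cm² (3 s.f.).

Unpolarized light through the first polarizer → I₁ = 75.2 mW/cm²/2 = 37.6 mW/cm², polarized at 58°.
I₂ = I₁ · cos²(53°) = 37.6 · 0.3622 = 13.62 mW/cm².

I ≈ 13.6 mW/cm²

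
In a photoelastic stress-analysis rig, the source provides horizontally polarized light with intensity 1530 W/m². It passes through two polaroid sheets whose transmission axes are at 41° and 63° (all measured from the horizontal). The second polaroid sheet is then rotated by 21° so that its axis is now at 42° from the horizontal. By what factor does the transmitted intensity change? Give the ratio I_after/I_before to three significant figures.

I_new/I_old ≈ 1.16

Before rotation:
By Malus's law, I₁ = I₀ cos²(41° − 0°) = I₀ cos²(41°) = 0.5696 I₀.
I₂ = I₁ cos²(63° − 41°) = 0.5696 I₀ · cos²(22°) = 0.4897 I₀.
After rotation:
I₁ = I₀ cos²(41° − 0°) = I₀ cos²(41°) = 0.5696 I₀.
I₂ = I₁ cos²(42° − 41°) = 0.5696 I₀ · cos²(1°) = 0.5694 I₀.
Ratio = 0.5694 / 0.4897 = 1.163.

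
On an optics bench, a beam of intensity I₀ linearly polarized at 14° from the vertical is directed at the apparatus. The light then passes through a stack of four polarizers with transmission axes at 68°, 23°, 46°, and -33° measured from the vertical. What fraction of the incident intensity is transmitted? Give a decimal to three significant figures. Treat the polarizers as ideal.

I₁ = I₀ cos²(68° − 14°) = I₀ cos²(54°) = 0.3455 I₀.
I₂ = I₁ cos²(23° − 68°) = 0.3455 I₀ · cos²(45°) = 0.1727 I₀.
I₃ = I₂ cos²(46° − 23°) = 0.1727 I₀ · cos²(23°) = 0.1464 I₀.
I₄ = I₃ cos²(-33° − 46°) = 0.1464 I₀ · cos²(79°) = 0.005329 I₀.
Transmitted fraction = 0.005329.

≈ 0.00533 I₀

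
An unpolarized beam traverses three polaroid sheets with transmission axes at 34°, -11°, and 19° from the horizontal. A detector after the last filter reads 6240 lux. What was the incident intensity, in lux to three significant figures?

I₀ ≈ 3.33e4 lux

Unpolarized light through the first polarizer → I₁ = ½ I₀, now polarized at 34°.
I₂ = I₁ cos²(-11° − 34°) = 0.5 I₀ · cos²(45°) = 0.25 I₀.
I₃ = I₂ cos²(19° + 11°) = 0.25 I₀ · cos²(30°) = 0.1875 I₀.
So 6240 lux = 0.1875 I₀, giving I₀ = 6240/0.1875 = 3.328e+04 lux.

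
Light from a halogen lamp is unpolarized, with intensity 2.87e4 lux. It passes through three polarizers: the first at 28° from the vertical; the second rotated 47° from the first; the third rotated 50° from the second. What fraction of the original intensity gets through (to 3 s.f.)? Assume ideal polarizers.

Unpolarized light through the first polarizer → I₁ = 2.87e4 lux/2 = 1.435e+04 lux, polarized at 28°.
I₂ = I₁ · cos²(47°) = 1.435e+04 · 0.4651 = 6674 lux.
I₃ = I₂ · cos²(50°) = 6674 · 0.4132 = 2758 lux.
Transmitted fraction = 0.09609.

I/I₀ ≈ 0.0961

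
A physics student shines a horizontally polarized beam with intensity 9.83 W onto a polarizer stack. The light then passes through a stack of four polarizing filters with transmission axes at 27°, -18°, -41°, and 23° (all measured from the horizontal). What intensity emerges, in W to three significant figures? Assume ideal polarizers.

I ≈ 0.635 W

By Malus's law, I₁ = 9.83 W · cos²(27°) = 7.804 W.
I₂ = I₁ · cos²(45°) = 7.804 · 0.5 = 3.902 W.
I₃ = I₂ · cos²(23°) = 3.902 · 0.8473 = 3.306 W.
I₄ = I₃ · cos²(64°) = 3.306 · 0.1922 = 0.6354 W.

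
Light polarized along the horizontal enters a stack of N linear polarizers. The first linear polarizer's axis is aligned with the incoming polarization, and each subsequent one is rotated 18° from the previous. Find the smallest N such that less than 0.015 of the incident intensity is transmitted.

N = 43

First polarizer is aligned with the polarization: full transmission.
Each further stage multiplies by cos²(18°) = 0.9045.
After N polarizers: T = 0.9045^(N−1). Require T < 0.015 ⇒ N−1 > ln(0.015)/ln(0.9045) = 41.84, so N−1 ≥ 42 and N = 43.
Check: N=43 gives T = 0.01477 < 0.015; N=42 gives T = 0.01633.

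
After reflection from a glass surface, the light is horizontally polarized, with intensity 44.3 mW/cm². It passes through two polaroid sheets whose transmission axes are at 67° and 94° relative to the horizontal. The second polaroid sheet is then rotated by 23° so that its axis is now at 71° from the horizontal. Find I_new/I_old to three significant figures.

I_new/I_old ≈ 1.25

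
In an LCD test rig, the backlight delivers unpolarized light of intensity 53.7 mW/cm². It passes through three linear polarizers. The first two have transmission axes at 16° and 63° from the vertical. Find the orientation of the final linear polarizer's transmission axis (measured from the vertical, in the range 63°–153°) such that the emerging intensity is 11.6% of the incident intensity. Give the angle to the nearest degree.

θ ≈ 108°

Unpolarized light through the first polarizer → I₁ = ½ I₀, now polarized at 16°.
I₂ = I₁ cos²(63° − 16°) = 0.5 I₀ · cos²(47°) = 0.2326 I₀.
Need I₃/I₀ = 0.116, so cos²(θ − 63°) = 0.116 / 0.2326 = 0.4988.
θ − 63° = arccos(√0.4988) = 45.1°, giving θ ≈ 63 + 45.1 = 108.1°.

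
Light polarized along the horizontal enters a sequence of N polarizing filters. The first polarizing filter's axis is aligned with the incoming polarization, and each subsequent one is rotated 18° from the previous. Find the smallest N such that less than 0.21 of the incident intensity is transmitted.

N = 17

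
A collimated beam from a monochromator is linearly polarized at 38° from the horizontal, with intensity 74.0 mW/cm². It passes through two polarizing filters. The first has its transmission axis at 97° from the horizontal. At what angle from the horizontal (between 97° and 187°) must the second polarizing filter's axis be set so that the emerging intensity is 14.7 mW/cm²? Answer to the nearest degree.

θ ≈ 127°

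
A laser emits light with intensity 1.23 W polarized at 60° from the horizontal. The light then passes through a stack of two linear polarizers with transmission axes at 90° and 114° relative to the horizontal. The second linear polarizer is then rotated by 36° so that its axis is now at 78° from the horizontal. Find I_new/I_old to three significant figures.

Before rotation:
By Malus's law, I₁ = I₀ cos²(90° − 60°) = I₀ cos²(30°) = 0.75 I₀.
I₂ = I₁ cos²(114° − 90°) = 0.75 I₀ · cos²(24°) = 0.6259 I₀.
After rotation:
I₁ = I₀ cos²(90° − 60°) = I₀ cos²(30°) = 0.75 I₀.
I₂ = I₁ cos²(78° − 90°) = 0.75 I₀ · cos²(12°) = 0.7176 I₀.
Ratio = 0.7176 / 0.6259 = 1.146.

I_new/I_old ≈ 1.15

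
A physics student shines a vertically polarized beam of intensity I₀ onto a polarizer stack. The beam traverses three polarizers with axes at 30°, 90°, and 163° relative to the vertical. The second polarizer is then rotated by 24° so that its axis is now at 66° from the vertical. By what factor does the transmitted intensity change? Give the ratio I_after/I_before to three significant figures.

I_new/I_old ≈ 0.455

Before rotation:
By Malus's law, I₁ = I₀ cos²(30° − 0°) = I₀ cos²(30°) = 0.75 I₀.
I₂ = I₁ cos²(90° − 30°) = 0.75 I₀ · cos²(60°) = 0.1875 I₀.
I₃ = I₂ cos²(163° − 90°) = 0.1875 I₀ · cos²(73°) = 0.01603 I₀.
After rotation:
I₁ = I₀ cos²(30° − 0°) = I₀ cos²(30°) = 0.75 I₀.
I₂ = I₁ cos²(66° − 30°) = 0.75 I₀ · cos²(36°) = 0.4909 I₀.
Angle between axes 2 and 3: 83°. I₃ = 0.4909 I₀ · cos²(83°) = 0.007291 I₀.
Ratio = 0.007291 / 0.01603 = 0.4549.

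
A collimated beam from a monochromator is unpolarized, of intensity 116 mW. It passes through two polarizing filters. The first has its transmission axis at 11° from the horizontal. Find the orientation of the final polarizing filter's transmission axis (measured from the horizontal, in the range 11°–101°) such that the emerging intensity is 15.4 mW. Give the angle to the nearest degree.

θ ≈ 70°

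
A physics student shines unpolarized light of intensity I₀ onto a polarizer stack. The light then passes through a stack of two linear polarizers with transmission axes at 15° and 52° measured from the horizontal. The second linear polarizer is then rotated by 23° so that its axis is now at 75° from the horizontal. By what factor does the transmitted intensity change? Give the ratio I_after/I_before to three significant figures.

Before rotation:
Unpolarized light through the first polarizer → I₁ = ½ I₀, now polarized at 15°.
I₂ = I₁ cos²(52° − 15°) = 0.5 I₀ · cos²(37°) = 0.3189 I₀.
After rotation:
Unpolarized light through the first polarizer → I₁ = ½ I₀, now polarized at 15°.
I₂ = I₁ cos²(75° − 15°) = 0.5 I₀ · cos²(60°) = 0.125 I₀.
Ratio = 0.125 / 0.3189 = 0.392.

I_new/I_old ≈ 0.392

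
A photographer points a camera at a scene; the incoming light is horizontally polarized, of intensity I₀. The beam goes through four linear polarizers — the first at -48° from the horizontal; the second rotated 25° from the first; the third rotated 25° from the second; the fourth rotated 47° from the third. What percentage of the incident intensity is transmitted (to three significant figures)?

≈ 14.1%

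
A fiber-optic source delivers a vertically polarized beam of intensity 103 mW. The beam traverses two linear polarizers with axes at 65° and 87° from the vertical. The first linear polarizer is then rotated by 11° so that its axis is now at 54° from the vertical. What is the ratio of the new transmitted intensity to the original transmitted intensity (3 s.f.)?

Before rotation:
I₁ = I₀ cos²(65° − 0°) = I₀ cos²(65°) = 0.1786 I₀.
I₂ = I₁ cos²(87° − 65°) = 0.1786 I₀ · cos²(22°) = 0.1535 I₀.
After rotation:
I₁ = I₀ cos²(54° − 0°) = I₀ cos²(54°) = 0.3455 I₀.
I₂ = I₁ cos²(87° − 54°) = 0.3455 I₀ · cos²(33°) = 0.243 I₀.
Ratio = 0.243 / 0.1535 = 1.583.

I_new/I_old ≈ 1.58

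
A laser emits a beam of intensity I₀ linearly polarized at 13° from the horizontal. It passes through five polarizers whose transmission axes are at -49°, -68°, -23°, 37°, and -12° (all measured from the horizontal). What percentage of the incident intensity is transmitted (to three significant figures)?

≈ 1.06%

I₁ = I₀ cos²(-49° − 13°) = I₀ cos²(62°) = 0.2204 I₀.
I₂ = I₁ cos²(-68° + 49°) = 0.2204 I₀ · cos²(19°) = 0.197 I₀.
I₃ = I₂ cos²(-23° + 68°) = 0.197 I₀ · cos²(45°) = 0.09852 I₀.
I₄ = I₃ cos²(37° + 23°) = 0.09852 I₀ · cos²(60°) = 0.02463 I₀.
I₅ = I₄ cos²(-12° − 37°) = 0.02463 I₀ · cos²(49°) = 0.0106 I₀.
That is 1.06% of the incident intensity.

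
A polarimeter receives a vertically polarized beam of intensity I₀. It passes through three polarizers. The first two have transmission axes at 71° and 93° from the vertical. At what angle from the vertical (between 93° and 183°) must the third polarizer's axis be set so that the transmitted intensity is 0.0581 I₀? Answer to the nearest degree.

θ ≈ 130°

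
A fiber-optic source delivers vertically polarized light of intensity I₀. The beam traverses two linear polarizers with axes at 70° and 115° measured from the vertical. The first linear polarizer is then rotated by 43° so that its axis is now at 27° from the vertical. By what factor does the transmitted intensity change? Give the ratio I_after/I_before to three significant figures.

I_new/I_old ≈ 0.0165

Before rotation:
I₁ = I₀ cos²(70° − 0°) = I₀ cos²(70°) = 0.117 I₀.
I₂ = I₁ cos²(115° − 70°) = 0.117 I₀ · cos²(45°) = 0.05849 I₀.
After rotation:
I₁ = I₀ cos²(27° − 0°) = I₀ cos²(27°) = 0.7939 I₀.
I₂ = I₁ cos²(115° − 27°) = 0.7939 I₀ · cos²(88°) = 0.0009669 I₀.
Ratio = 0.0009669 / 0.05849 = 0.01653.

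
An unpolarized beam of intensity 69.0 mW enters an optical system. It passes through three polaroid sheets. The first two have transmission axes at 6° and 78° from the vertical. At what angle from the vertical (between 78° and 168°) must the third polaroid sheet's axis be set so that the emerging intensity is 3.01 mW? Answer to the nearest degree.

Unpolarized light through the first polarizer → I₁ = ½ I₀, now polarized at 6°.
I₂ = I₁ cos²(78° − 6°) = 0.5 I₀ · cos²(72°) = 0.04775 I₀.
Target fraction: 3.01 / 69.0 mW = 0.04362 of I₀.
Need I₃/I₀ = 0.04362, so cos²(θ − 78°) = 0.04362 / 0.04775 = 0.9137.
θ − 78° = arccos(√0.9137) = 17.1°, giving θ ≈ 78 + 17.1 = 95.1°.

θ ≈ 95°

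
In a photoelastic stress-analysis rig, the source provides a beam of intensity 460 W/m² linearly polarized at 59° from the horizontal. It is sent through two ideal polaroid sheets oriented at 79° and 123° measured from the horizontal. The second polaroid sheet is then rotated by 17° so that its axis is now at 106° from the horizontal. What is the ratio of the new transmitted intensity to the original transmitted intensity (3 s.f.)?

I_new/I_old ≈ 1.53

Before rotation:
I₁ = I₀ cos²(79° − 59°) = I₀ cos²(20°) = 0.883 I₀.
I₂ = I₁ cos²(123° − 79°) = 0.883 I₀ · cos²(44°) = 0.4569 I₀.
After rotation:
I₁ = I₀ cos²(79° − 59°) = I₀ cos²(20°) = 0.883 I₀.
I₂ = I₁ cos²(106° − 79°) = 0.883 I₀ · cos²(27°) = 0.701 I₀.
Ratio = 0.701 / 0.4569 = 1.534.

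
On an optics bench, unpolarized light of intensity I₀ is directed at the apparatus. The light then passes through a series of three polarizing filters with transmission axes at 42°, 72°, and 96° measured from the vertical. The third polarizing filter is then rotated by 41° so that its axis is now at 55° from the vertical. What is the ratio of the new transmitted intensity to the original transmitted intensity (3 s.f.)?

Before rotation:
Unpolarized light through the first polarizer → I₁ = ½ I₀, now polarized at 42°.
I₂ = I₁ cos²(72° − 42°) = 0.5 I₀ · cos²(30°) = 0.375 I₀.
I₃ = I₂ cos²(96° − 72°) = 0.375 I₀ · cos²(24°) = 0.313 I₀.
After rotation:
Unpolarized light through the first polarizer → I₁ = ½ I₀, now polarized at 42°.
I₂ = I₁ cos²(72° − 42°) = 0.5 I₀ · cos²(30°) = 0.375 I₀.
I₃ = I₂ cos²(55° − 72°) = 0.375 I₀ · cos²(17°) = 0.3429 I₀.
Ratio = 0.3429 / 0.313 = 1.096.

I_new/I_old ≈ 1.10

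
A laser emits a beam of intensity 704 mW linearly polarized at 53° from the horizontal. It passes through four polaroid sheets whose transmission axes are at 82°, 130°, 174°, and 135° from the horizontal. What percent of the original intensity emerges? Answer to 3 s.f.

By Malus's law, I₁ = 704 mW · cos²(29°) = 538.5 mW.
I₂ = I₁ · cos²(48°) = 538.5 · 0.4477 = 241.1 mW.
I₃ = I₂ · cos²(44°) = 241.1 · 0.5174 = 124.8 mW.
I₄ = I₃ · cos²(39°) = 124.8 · 0.604 = 75.35 mW.
That is 10.7% of the incident intensity.

≈ 10.7%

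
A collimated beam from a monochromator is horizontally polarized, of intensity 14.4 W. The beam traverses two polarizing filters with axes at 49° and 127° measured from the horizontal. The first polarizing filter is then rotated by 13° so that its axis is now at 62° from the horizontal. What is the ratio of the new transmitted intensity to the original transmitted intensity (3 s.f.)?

I_new/I_old ≈ 2.12

Before rotation:
I₁ = I₀ cos²(49° − 0°) = I₀ cos²(49°) = 0.4304 I₀.
I₂ = I₁ cos²(127° − 49°) = 0.4304 I₀ · cos²(78°) = 0.01861 I₀.
After rotation:
I₁ = I₀ cos²(62° − 0°) = I₀ cos²(62°) = 0.2204 I₀.
I₂ = I₁ cos²(127° − 62°) = 0.2204 I₀ · cos²(65°) = 0.03937 I₀.
Ratio = 0.03937 / 0.01861 = 2.116.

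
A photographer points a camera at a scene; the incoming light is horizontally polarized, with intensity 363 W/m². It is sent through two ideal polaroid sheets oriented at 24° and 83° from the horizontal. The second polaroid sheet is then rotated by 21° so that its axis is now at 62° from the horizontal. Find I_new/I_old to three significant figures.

Before rotation:
I₁ = I₀ cos²(24° − 0°) = I₀ cos²(24°) = 0.8346 I₀.
I₂ = I₁ cos²(83° − 24°) = 0.8346 I₀ · cos²(59°) = 0.2214 I₀.
After rotation:
I₁ = I₀ cos²(24° − 0°) = I₀ cos²(24°) = 0.8346 I₀.
I₂ = I₁ cos²(62° − 24°) = 0.8346 I₀ · cos²(38°) = 0.5182 I₀.
Ratio = 0.5182 / 0.2214 = 2.341.

I_new/I_old ≈ 2.34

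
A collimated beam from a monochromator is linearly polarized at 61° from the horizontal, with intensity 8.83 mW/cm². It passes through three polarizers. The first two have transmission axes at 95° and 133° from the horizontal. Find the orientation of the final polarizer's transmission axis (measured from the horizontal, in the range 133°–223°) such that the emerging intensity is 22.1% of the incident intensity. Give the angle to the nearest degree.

θ ≈ 177°

By Malus's law, I₁ = I₀ cos²(95° − 61°) = I₀ cos²(34°) = 0.6873 I₀.
I₂ = I₁ cos²(133° − 95°) = 0.6873 I₀ · cos²(38°) = 0.4268 I₀.
Need I₃/I₀ = 0.221, so cos²(θ − 133°) = 0.221 / 0.4268 = 0.5178.
θ − 133° = arccos(√0.5178) = 44.0°, giving θ ≈ 133 + 44.0 = 177.0°.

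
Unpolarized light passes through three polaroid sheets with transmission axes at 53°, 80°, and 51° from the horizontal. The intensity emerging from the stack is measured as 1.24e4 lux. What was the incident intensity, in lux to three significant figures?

I₀ ≈ 4.08e4 lux

Unpolarized light through the first polarizer → I₁ = ½ I₀, now polarized at 53°.
I₂ = I₁ cos²(80° − 53°) = 0.5 I₀ · cos²(27°) = 0.3969 I₀.
I₃ = I₂ cos²(51° − 80°) = 0.3969 I₀ · cos²(29°) = 0.3036 I₀.
So 1.24e4 lux = 0.3036 I₀, giving I₀ = 1.24e4/0.3036 = 4.084e+04 lux.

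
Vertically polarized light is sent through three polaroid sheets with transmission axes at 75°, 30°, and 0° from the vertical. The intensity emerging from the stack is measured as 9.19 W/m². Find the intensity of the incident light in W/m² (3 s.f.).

I₁ = I₀ cos²(75° − 0°) = I₀ cos²(75°) = 0.06699 I₀.
I₂ = I₁ cos²(30° − 75°) = 0.06699 I₀ · cos²(45°) = 0.03349 I₀.
I₃ = I₂ cos²(0° − 30°) = 0.03349 I₀ · cos²(30°) = 0.02512 I₀.
So 9.19 W/m² = 0.02512 I₀, giving I₀ = 9.19/0.02512 = 365.8 W/m².

I₀ ≈ 366 W/m²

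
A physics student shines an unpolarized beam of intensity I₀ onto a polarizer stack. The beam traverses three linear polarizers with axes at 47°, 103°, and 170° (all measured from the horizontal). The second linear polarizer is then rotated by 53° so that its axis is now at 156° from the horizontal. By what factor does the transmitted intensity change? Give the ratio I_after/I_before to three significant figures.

I_new/I_old ≈ 2.09

Before rotation:
Unpolarized light through the first polarizer → I₁ = ½ I₀, now polarized at 47°.
I₂ = I₁ cos²(103° − 47°) = 0.5 I₀ · cos²(56°) = 0.1563 I₀.
I₃ = I₂ cos²(170° − 103°) = 0.1563 I₀ · cos²(67°) = 0.02387 I₀.
After rotation:
Unpolarized light through the first polarizer → I₁ = ½ I₀, now polarized at 47°.
Angle between axes 1 and 2: 71°. I₂ = 0.5 I₀ · cos²(71°) = 0.053 I₀.
I₃ = I₂ cos²(170° − 156°) = 0.053 I₀ · cos²(14°) = 0.0499 I₀.
Ratio = 0.0499 / 0.02387 = 2.09.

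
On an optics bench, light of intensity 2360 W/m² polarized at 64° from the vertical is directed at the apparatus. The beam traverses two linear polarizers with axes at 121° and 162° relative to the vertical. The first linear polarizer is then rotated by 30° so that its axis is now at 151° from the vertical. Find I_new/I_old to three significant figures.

I_new/I_old ≈ 0.0156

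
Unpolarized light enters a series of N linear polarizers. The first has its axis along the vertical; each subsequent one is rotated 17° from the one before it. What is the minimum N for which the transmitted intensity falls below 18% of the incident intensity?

N = 13

First polarizer halves the unpolarized light: factor 1/2.
Each further stage multiplies by cos²(17°) = 0.9145.
After N polarizers: T = 0.5·0.9145^(N−1). Require T < 0.18 ⇒ N−1 > ln(0.18/0.5)/ln(0.9145) = 11.43, so N−1 ≥ 12 and N = 13.
Check: N=13 gives T = 0.1711 < 0.18; N=12 gives T = 0.1871.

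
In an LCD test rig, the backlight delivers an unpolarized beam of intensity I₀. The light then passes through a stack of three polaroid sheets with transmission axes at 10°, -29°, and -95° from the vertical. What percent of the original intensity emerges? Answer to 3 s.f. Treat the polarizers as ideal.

≈ 5.00%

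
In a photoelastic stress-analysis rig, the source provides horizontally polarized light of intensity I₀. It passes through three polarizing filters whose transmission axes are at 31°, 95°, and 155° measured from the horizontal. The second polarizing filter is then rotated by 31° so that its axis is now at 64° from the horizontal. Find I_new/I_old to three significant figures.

Before rotation:
By Malus's law, I₁ = I₀ cos²(31° − 0°) = I₀ cos²(31°) = 0.7347 I₀.
I₂ = I₁ cos²(95° − 31°) = 0.7347 I₀ · cos²(64°) = 0.1412 I₀.
I₃ = I₂ cos²(155° − 95°) = 0.1412 I₀ · cos²(60°) = 0.0353 I₀.
After rotation:
I₁ = I₀ cos²(31° − 0°) = I₀ cos²(31°) = 0.7347 I₀.
I₂ = I₁ cos²(64° − 31°) = 0.7347 I₀ · cos²(33°) = 0.5168 I₀.
Angle between axes 2 and 3: 89°. I₃ = 0.5168 I₀ · cos²(89°) = 0.0001574 I₀.
Ratio = 0.0001574 / 0.0353 = 0.004459.

I_new/I_old ≈ 0.00446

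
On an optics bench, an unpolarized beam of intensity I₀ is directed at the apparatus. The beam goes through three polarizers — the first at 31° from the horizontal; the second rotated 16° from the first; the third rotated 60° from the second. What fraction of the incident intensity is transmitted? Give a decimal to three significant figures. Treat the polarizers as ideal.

≈ 0.116 I₀

Unpolarized light through the first polarizer → I₁ = ½ I₀, now polarized at 31°.
I₂ = I₁ cos²(16°) = 0.5 · 0.924 I₀ = 0.462 I₀.
I₃ = I₂ cos²(60°) = 0.462 · 0.25 I₀ = 0.1155 I₀.
Transmitted fraction = 0.1155.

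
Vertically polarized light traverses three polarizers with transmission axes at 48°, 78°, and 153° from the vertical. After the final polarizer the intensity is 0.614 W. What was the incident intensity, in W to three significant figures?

I₀ ≈ 27.3 W

By Malus's law, I₁ = I₀ cos²(48° − 0°) = I₀ cos²(48°) = 0.4477 I₀.
I₂ = I₁ cos²(78° − 48°) = 0.4477 I₀ · cos²(30°) = 0.3358 I₀.
I₃ = I₂ cos²(153° − 78°) = 0.3358 I₀ · cos²(75°) = 0.02249 I₀.
So 0.614 W = 0.02249 I₀, giving I₀ = 0.614/0.02249 = 27.3 W.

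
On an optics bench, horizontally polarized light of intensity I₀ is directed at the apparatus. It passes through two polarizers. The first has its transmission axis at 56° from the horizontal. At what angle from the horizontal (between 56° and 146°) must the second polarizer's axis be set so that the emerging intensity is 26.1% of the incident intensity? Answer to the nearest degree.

θ ≈ 80°

I₁ = I₀ cos²(56° − 0°) = I₀ cos²(56°) = 0.3127 I₀.
Need I₂/I₀ = 0.261, so cos²(θ − 56°) = 0.261 / 0.3127 = 0.8347.
θ − 56° = arccos(√0.8347) = 24.0°, giving θ ≈ 56 + 24.0 = 80.0°.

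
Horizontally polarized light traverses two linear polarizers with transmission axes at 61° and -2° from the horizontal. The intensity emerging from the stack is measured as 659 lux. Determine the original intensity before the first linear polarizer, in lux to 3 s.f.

I₁ = I₀ cos²(61° − 0°) = I₀ cos²(61°) = 0.235 I₀.
I₂ = I₁ cos²(-2° − 61°) = 0.235 I₀ · cos²(63°) = 0.04844 I₀.
So 659 lux = 0.04844 I₀, giving I₀ = 659/0.04844 = 1.36e+04 lux.

I₀ ≈ 1.36e4 lux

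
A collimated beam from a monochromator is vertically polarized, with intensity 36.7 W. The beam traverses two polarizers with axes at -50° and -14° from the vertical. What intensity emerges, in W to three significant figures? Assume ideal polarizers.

I₁ = 36.7 W · cos²(50°) = 15.16 W.
I₂ = I₁ · cos²(36°) = 15.16 · 0.6545 = 9.925 W.

I ≈ 9.92 W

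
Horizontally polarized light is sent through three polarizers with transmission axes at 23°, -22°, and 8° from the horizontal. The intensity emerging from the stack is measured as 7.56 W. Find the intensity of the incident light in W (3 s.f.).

I₁ = I₀ cos²(23° − 0°) = I₀ cos²(23°) = 0.8473 I₀.
I₂ = I₁ cos²(-22° − 23°) = 0.8473 I₀ · cos²(45°) = 0.4237 I₀.
I₃ = I₂ cos²(8° + 22°) = 0.4237 I₀ · cos²(30°) = 0.3177 I₀.
So 7.56 W = 0.3177 I₀, giving I₀ = 7.56/0.3177 = 23.79 W.

I₀ ≈ 23.8 W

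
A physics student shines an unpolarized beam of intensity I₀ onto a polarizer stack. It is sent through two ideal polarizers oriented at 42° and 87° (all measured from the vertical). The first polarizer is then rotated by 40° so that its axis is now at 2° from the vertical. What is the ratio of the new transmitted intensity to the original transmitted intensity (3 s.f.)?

I_new/I_old ≈ 0.0152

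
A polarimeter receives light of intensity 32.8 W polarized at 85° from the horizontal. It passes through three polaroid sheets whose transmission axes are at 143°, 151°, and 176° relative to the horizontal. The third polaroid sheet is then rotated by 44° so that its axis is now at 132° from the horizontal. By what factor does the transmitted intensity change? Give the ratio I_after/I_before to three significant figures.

I_new/I_old ≈ 1.09

Before rotation:
I₁ = I₀ cos²(143° − 85°) = I₀ cos²(58°) = 0.2808 I₀.
I₂ = I₁ cos²(151° − 143°) = 0.2808 I₀ · cos²(8°) = 0.2754 I₀.
I₃ = I₂ cos²(176° − 151°) = 0.2754 I₀ · cos²(25°) = 0.2262 I₀.
After rotation:
I₁ = I₀ cos²(143° − 85°) = I₀ cos²(58°) = 0.2808 I₀.
I₂ = I₁ cos²(151° − 143°) = 0.2808 I₀ · cos²(8°) = 0.2754 I₀.
I₃ = I₂ cos²(132° − 151°) = 0.2754 I₀ · cos²(19°) = 0.2462 I₀.
Ratio = 0.2462 / 0.2262 = 1.088.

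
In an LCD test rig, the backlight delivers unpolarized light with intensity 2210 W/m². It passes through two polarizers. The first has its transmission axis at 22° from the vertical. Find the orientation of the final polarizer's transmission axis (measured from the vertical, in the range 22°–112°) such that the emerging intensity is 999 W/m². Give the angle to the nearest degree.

θ ≈ 40°

Unpolarized light through the first polarizer → I₁ = ½ I₀, now polarized at 22°.
Target fraction: 999 / 2210 W/m² = 0.452 of I₀.
Need I₂/I₀ = 0.452, so cos²(θ − 22°) = 0.452 / 0.5 = 0.9041.
θ − 22° = arccos(√0.9041) = 18.0°, giving θ ≈ 22 + 18.0 = 40.0°.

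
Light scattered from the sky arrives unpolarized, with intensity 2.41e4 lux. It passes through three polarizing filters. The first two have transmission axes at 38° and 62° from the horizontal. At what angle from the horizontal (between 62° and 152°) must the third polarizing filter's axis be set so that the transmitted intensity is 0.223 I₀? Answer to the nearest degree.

θ ≈ 105°

Unpolarized light through the first polarizer → I₁ = ½ I₀, now polarized at 38°.
I₂ = I₁ cos²(62° − 38°) = 0.5 I₀ · cos²(24°) = 0.4173 I₀.
Need I₃/I₀ = 0.223, so cos²(θ − 62°) = 0.223 / 0.4173 = 0.5344.
θ − 62° = arccos(√0.5344) = 43.0°, giving θ ≈ 62 + 43.0 = 105.0°.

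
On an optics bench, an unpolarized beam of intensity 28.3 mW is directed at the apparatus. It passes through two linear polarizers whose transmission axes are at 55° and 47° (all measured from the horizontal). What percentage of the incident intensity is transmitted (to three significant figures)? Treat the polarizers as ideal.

≈ 49.0%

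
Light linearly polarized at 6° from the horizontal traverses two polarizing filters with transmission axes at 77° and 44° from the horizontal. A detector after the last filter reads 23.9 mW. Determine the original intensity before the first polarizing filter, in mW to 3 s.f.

By Malus's law, I₁ = I₀ cos²(77° − 6°) = I₀ cos²(71°) = 0.106 I₀.
I₂ = I₁ cos²(44° − 77°) = 0.106 I₀ · cos²(33°) = 0.07455 I₀.
So 23.9 mW = 0.07455 I₀, giving I₀ = 23.9/0.07455 = 320.6 mW.

I₀ ≈ 321 mW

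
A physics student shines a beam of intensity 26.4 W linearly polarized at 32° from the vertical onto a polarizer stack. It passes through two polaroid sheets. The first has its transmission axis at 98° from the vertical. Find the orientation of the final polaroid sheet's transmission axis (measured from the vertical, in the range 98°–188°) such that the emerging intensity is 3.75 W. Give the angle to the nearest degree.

θ ≈ 120°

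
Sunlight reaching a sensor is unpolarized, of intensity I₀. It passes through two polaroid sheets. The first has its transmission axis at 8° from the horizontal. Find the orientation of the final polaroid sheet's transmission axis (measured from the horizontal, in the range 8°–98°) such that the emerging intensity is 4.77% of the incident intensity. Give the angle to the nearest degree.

θ ≈ 80°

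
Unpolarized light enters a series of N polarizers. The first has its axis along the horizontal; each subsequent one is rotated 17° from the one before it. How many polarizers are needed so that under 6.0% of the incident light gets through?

N = 25

First polarizer halves the unpolarized light: factor 1/2.
Each further stage multiplies by cos²(17°) = 0.9145.
After N polarizers: T = 0.5·0.9145^(N−1). Require T < 0.060 ⇒ N−1 > ln(0.060/0.5)/ln(0.9145) = 23.73, so N−1 ≥ 24 and N = 25.
Check: N=25 gives T = 0.05856 < 0.060; N=24 gives T = 0.06403.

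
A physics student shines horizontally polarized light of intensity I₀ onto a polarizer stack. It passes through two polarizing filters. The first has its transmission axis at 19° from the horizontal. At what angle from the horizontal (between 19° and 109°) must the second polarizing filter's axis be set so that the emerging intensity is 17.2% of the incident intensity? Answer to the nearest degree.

θ ≈ 83°

I₁ = I₀ cos²(19° − 0°) = I₀ cos²(19°) = 0.894 I₀.
Need I₂/I₀ = 0.172, so cos²(θ − 19°) = 0.172 / 0.894 = 0.1924.
θ − 19° = arccos(√0.1924) = 64.0°, giving θ ≈ 19 + 64.0 = 83.0°.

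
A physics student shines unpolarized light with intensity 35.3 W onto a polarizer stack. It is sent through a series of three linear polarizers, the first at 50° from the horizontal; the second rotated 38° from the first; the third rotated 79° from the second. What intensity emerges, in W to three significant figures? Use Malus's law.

Unpolarized light through the first polarizer → I₁ = 35.3 W/2 = 17.65 W, polarized at 50°.
I₂ = I₁ · cos²(38°) = 17.65 · 0.621 = 10.96 W.
I₃ = I₂ · cos²(79°) = 10.96 · 0.03641 = 0.399 W.

I ≈ 0.399 W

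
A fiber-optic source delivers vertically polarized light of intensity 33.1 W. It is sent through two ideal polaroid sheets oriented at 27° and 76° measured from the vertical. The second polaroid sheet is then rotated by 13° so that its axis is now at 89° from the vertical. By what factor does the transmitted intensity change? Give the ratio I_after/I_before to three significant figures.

I_new/I_old ≈ 0.512

Before rotation:
I₁ = I₀ cos²(27° − 0°) = I₀ cos²(27°) = 0.7939 I₀.
I₂ = I₁ cos²(76° − 27°) = 0.7939 I₀ · cos²(49°) = 0.3417 I₀.
After rotation:
I₁ = I₀ cos²(27° − 0°) = I₀ cos²(27°) = 0.7939 I₀.
I₂ = I₁ cos²(89° − 27°) = 0.7939 I₀ · cos²(62°) = 0.175 I₀.
Ratio = 0.175 / 0.3417 = 0.5121.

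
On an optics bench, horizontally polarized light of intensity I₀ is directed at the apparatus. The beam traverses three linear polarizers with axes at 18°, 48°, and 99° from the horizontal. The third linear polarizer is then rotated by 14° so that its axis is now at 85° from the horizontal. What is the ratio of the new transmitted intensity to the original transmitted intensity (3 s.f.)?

I_new/I_old ≈ 1.61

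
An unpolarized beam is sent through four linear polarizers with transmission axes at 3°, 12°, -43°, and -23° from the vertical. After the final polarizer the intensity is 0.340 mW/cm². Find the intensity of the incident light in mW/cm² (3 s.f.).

I₀ ≈ 2.40 mW/cm²

Unpolarized light through the first polarizer → I₁ = ½ I₀, now polarized at 3°.
I₂ = I₁ cos²(12° − 3°) = 0.5 I₀ · cos²(9°) = 0.4878 I₀.
I₃ = I₂ cos²(-43° − 12°) = 0.4878 I₀ · cos²(55°) = 0.1605 I₀.
I₄ = I₃ cos²(-23° + 43°) = 0.1605 I₀ · cos²(20°) = 0.1417 I₀.
So 0.340 mW/cm² = 0.1417 I₀, giving I₀ = 0.340/0.1417 = 2.399 mW/cm².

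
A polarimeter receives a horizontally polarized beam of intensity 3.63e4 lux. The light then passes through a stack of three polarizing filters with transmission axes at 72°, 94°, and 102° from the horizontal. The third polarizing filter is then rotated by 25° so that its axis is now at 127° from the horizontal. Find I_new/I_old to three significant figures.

I_new/I_old ≈ 0.717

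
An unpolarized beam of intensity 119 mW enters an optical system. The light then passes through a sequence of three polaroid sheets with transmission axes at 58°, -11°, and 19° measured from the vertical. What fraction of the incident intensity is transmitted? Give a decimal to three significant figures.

Unpolarized light through the first polarizer → I₁ = 119 mW/2 = 59.5 mW, polarized at 58°.
I₂ = I₁ · cos²(69°) = 59.5 · 0.1284 = 7.641 mW.
I₃ = I₂ · cos²(30°) = 7.641 · 0.75 = 5.731 mW.
Transmitted fraction = 0.04816.

I/I₀ ≈ 0.0482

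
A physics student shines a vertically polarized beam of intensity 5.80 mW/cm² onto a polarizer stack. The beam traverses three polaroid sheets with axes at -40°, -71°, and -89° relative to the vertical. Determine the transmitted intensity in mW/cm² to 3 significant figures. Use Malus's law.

I ≈ 2.26 mW/cm²

By Malus's law, I₁ = 5.80 mW/cm² · cos²(40°) = 3.404 mW/cm².
I₂ = I₁ · cos²(31°) = 3.404 · 0.7347 = 2.501 mW/cm².
I₃ = I₂ · cos²(18°) = 2.501 · 0.9045 = 2.262 mW/cm².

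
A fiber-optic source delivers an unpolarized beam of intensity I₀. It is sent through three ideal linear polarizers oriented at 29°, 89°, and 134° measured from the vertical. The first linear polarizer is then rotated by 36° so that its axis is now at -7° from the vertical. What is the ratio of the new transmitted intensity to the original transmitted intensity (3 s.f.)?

Before rotation:
Unpolarized light through the first polarizer → I₁ = ½ I₀, now polarized at 29°.
I₂ = I₁ cos²(89° − 29°) = 0.5 I₀ · cos²(60°) = 0.125 I₀.
I₃ = I₂ cos²(134° − 89°) = 0.125 I₀ · cos²(45°) = 0.0625 I₀.
After rotation:
Unpolarized light through the first polarizer → I₁ = ½ I₀, now polarized at -7°.
Angle between axes 1 and 2: 84°. I₂ = 0.5 I₀ · cos²(84°) = 0.005463 I₀.
I₃ = I₂ cos²(134° − 89°) = 0.005463 I₀ · cos²(45°) = 0.002732 I₀.
Ratio = 0.002732 / 0.0625 = 0.0437.

I_new/I_old ≈ 0.0437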